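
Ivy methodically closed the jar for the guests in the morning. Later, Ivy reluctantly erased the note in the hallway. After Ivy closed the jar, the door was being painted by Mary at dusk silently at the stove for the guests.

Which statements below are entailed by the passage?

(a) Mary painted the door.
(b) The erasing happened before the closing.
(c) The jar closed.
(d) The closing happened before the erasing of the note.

(c), (d)

(a) Not entailed — 'was painting' is progressive on an accomplishment; it does not entail the completed 'painted'.
(b) Not entailed — the narrative places the closing before the erasing, not after.
(c) Entailed — 'Ivy closed the jar' is causative; it entails the inchoative 'the jar closed'.
(d) Entailed — the narrative places the closing before the erasing.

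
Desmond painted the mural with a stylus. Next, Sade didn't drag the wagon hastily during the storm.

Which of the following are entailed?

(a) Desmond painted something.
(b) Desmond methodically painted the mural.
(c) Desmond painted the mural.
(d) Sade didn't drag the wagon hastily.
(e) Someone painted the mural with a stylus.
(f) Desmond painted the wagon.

(a), (c), (e)

(a) Entailed — every conjunct here is already in the original painting event.
(b) Not entailed — 'methodically' adds information not in the original event.
(c) Entailed — the original entails any weakening of itself; this just drops 'with a stylus'.
(d) Not entailed — dropping 'during the storm' under negation is not valid — the original leaves open that Sade dragged the wagon some other way.
(e) Entailed — the original entails any weakening of itself; this just generalizes the agent.
(f) Not entailed — Desmond painted the mural, not the wagon; the wagon belongs to the dragging event.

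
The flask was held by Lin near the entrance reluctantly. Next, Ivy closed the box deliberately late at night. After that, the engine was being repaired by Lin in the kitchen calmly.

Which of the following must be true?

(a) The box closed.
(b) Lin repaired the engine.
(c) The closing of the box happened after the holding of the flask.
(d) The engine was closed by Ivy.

(a), (c)

(a) Entailed — 'Ivy closed the box' is causative; it entails the inchoative 'the box closed'.
(b) Not entailed — 'was repairing' is progressive on an accomplishment; it does not entail the completed 'repaired'.
(c) Entailed — the narrative places the holding before the closing.
(d) Not entailed — Ivy closed the box, not the engine; the engine belongs to the repairing event.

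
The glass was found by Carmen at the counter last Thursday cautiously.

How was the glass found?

cautiously

'cautiously' marks the manner of the finding event.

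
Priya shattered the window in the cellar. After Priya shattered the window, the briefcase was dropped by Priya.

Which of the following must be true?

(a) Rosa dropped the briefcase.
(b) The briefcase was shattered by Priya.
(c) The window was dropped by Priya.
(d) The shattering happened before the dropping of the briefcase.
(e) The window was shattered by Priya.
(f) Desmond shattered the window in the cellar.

(d), (e)

(a) Not entailed — the passage has Priya dropping the briefcase, not Rosa.
(b) Not entailed — Priya shattered the window, not the briefcase; the briefcase belongs to the dropping event.
(c) Not entailed — Priya dropped the briefcase, not the window; the window belongs to the shattering event.
(d) Entailed — the narrative places the shattering before the dropping.
(e) Entailed — every conjunct here is already in the original shattering event.
(f) Not entailed — the passage has Priya shattering the window, not Desmond.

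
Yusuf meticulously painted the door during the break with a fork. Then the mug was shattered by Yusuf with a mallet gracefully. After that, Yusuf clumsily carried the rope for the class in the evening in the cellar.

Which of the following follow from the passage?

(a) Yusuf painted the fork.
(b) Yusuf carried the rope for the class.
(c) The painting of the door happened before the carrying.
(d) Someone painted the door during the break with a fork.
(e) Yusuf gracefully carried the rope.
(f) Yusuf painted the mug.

(b), (c), (d)

(a) Not entailed — the fork is the instrument, not what was painted.
(b) Entailed — dropping 'in the evening', 'in the cellar', 'clumsily' leaves a sub-description the original still satisfies.
(c) Entailed — the narrative places the painting before the carrying.
(d) Entailed — dropping 'meticulously' and generalizing the agent leaves a sub-description the original still satisfies.
(e) Not entailed — 'gracefully' adds a manner not in (and inconsistent with) the original.
(f) Not entailed — Yusuf painted the door, not the mug; the mug belongs to the shattering event.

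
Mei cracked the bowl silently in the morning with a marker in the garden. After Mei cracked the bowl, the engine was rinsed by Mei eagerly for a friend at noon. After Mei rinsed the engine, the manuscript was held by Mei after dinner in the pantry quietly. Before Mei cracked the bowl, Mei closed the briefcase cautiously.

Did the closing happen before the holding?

yes

The narrative orders the closing before the holding.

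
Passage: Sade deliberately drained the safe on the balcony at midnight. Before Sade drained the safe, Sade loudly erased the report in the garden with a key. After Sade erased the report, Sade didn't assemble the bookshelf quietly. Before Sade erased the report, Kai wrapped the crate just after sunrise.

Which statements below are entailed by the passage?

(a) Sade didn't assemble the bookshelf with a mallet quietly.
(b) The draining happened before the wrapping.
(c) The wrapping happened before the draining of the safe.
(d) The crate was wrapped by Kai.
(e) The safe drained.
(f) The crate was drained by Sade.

(a), (c), (d), (e)

(a) Entailed — under negation, adding a further restriction is entailed: if no such assembling event occurred, none occurred with a mallet either.
(b) Not entailed — the narrative places the wrapping before the draining, not after.
(c) Entailed — the narrative places the wrapping before the draining.
(d) Entailed — the original entails any weakening of itself; this just drops 'just after sunrise'.
(e) Entailed — 'Sade drained the safe' is causative; it entails the inchoative 'the safe drained'.
(f) Not entailed — Sade drained the safe, not the crate; the crate belongs to the wrapping event.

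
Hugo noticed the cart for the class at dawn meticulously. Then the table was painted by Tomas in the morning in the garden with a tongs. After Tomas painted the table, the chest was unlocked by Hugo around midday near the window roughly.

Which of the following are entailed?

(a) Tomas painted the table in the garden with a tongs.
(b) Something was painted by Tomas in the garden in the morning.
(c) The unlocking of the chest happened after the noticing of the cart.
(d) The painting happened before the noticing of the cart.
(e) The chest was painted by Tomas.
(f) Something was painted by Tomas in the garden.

(a), (b), (c), (f)

(a) Entailed — this follows by dropping conjuncts from the painting event's description.
(b) Entailed — this follows by dropping conjuncts from the painting event's description.
(c) Entailed — the narrative places the noticing before the unlocking.
(d) Not entailed — the narrative places the noticing before the painting, not after.
(e) Not entailed — Tomas painted the table, not the chest; the chest belongs to the unlocking event.
(f) Entailed — every conjunct here is already in the original painting event.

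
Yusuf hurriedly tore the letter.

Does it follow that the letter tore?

yes

'Yusuf tore the letter' is the causative; it entails the inchoative 'the letter tore'.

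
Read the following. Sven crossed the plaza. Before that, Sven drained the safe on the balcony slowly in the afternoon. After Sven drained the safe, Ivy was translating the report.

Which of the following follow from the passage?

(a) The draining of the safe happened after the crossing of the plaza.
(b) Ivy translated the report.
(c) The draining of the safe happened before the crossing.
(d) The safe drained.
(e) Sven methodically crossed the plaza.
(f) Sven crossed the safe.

(a) Not entailed — the narrative places the draining before the crossing, not after.
(b) Not entailed — 'was translating' is progressive on an accomplishment; it does not entail the completed 'translated'.
(c) Entailed — the narrative places the draining before the crossing.
(d) Entailed — 'Sven drained the safe' is causative; it entails the inchoative 'the safe drained'.
(e) Not entailed — 'methodically' adds information not in the original event.
(f) Not entailed — Sven crossed the plaza, not the safe; the safe belongs to the draining event.

(c), (d)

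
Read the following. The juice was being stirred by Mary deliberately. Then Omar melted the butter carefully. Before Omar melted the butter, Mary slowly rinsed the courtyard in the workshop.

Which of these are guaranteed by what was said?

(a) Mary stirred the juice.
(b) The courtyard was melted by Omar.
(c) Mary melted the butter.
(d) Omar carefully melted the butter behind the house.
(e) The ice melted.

(a)

(a) Entailed — 'stir' is an activity; 'was stirring' entails that some stirring happened, so 'stirred' holds.
(b) Not entailed — Omar melted the butter, not the courtyard; the courtyard belongs to the rinsing event.
(c) Not entailed — the passage has Omar melting the butter, not Mary.
(d) Not entailed — 'behind the house' adds information not in the original event.
(e) Not entailed — the butter is what melted, not the ice.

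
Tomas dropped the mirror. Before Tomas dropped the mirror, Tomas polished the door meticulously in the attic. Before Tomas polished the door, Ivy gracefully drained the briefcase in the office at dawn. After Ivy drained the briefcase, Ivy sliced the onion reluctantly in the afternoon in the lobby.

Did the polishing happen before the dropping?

yes

The narrative orders the polishing before the dropping.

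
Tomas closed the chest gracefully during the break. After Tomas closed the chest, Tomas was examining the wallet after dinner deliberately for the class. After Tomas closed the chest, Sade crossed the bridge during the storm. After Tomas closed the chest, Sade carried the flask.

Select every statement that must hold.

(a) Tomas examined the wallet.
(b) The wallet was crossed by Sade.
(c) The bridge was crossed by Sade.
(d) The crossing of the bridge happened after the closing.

(a) Entailed — 'examine' is an activity; 'was examining' entails that some examining happened, so 'examined' holds.
(b) Not entailed — Sade crossed the bridge, not the wallet; the wallet belongs to the examining event.
(c) Entailed — the original entails any weakening of itself; this just drops 'during the storm'.
(d) Entailed — the narrative places the closing before the crossing.

(a), (c), (d)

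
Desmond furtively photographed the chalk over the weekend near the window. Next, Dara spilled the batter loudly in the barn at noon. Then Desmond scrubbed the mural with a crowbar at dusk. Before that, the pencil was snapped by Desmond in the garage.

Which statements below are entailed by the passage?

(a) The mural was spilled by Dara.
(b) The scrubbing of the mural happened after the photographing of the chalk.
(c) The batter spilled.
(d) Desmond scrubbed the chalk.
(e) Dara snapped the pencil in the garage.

(a) Not entailed — Dara spilled the batter, not the mural; the mural belongs to the scrubbing event.
(b) Entailed — the narrative places the photographing before the scrubbing.
(c) Entailed — 'Dara spilled the batter' is causative; it entails the inchoative 'the batter spilled'.
(d) Not entailed — Desmond scrubbed the mural, not the chalk; the chalk belongs to the photographing event.
(e) Not entailed — the passage has Desmond snapping the pencil, not Dara.

(b), (c)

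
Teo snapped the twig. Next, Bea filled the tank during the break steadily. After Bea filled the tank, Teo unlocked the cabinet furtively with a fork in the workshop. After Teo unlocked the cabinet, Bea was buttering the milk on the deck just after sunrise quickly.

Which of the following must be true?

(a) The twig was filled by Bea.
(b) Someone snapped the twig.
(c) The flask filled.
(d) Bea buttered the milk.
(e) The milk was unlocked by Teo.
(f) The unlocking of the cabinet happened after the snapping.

(b), (f)

(a) Not entailed — Bea filled the tank, not the twig; the twig belongs to the snapping event.
(b) Entailed — generalizing the agent leaves a sub-description the original still satisfies.
(c) Not entailed — the tank is what filled, not the flask.
(d) Not entailed — 'was buttering' is progressive on an accomplishment; it does not entail the completed 'buttered'.
(e) Not entailed — Teo unlocked the cabinet, not the milk; the milk belongs to the buttering event.
(f) Entailed — the narrative places the snapping before the unlocking.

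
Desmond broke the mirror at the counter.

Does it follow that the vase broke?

no

Nothing is said about any vase; only the mirror is affected.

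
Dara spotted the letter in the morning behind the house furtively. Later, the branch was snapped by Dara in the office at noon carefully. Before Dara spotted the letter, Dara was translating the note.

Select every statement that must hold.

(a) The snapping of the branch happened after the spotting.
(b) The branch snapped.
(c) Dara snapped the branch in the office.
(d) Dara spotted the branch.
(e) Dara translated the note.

(a), (b), (c)

(a) Entailed — the narrative places the spotting before the snapping.
(b) Entailed — 'Dara snapped the branch' is causative; it entails the inchoative 'the branch snapped'.
(c) Entailed — the original entails any weakening of itself; this just drops 'carefully', 'at noon'.
(d) Not entailed — Dara spotted the letter, not the branch; the branch belongs to the snapping event.
(e) Not entailed — 'was translating' is progressive on an accomplishment; it does not entail the completed 'translated'.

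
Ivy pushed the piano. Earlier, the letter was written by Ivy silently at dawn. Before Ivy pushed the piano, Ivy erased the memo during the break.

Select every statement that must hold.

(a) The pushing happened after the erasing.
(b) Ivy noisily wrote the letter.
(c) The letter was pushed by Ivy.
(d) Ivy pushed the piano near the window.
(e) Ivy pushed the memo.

(a)

(a) Entailed — the narrative places the erasing before the pushing.
(b) Not entailed — 'noisily' adds a manner not in (and inconsistent with) the original.
(c) Not entailed — Ivy pushed the piano, not the letter; the letter belongs to the writing event.
(d) Not entailed — 'near the window' adds information not in the original event.
(e) Not entailed — Ivy pushed the piano, not the memo; the memo belongs to the erasing event.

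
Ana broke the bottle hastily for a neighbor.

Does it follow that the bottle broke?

yes

'Ana broke the bottle' is the causative; it entails the inchoative 'the bottle broke'.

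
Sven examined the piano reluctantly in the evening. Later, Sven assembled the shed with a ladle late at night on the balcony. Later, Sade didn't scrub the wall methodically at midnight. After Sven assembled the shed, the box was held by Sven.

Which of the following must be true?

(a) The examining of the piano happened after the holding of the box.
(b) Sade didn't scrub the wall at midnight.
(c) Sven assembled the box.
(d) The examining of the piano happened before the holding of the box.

(d)

(a) Not entailed — the narrative places the examining before the holding, not after.
(b) Not entailed — dropping 'methodically' under negation is not valid — the original leaves open that Sade scrubbed the wall some other way.
(c) Not entailed — Sven assembled the shed, not the box; the box belongs to the holding event.
(d) Entailed — the narrative places the examining before the holding.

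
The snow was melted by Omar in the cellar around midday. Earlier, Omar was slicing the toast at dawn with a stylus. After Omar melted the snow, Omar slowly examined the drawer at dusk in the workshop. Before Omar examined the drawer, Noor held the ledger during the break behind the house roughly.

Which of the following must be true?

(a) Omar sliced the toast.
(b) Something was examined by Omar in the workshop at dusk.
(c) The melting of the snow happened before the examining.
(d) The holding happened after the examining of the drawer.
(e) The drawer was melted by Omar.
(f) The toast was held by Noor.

(b), (c)

(a) Not entailed — 'was slicing' is progressive on an accomplishment; it does not entail the completed 'sliced'.
(b) Entailed — this follows by dropping conjuncts from the examining event's description.
(c) Entailed — the narrative places the melting before the examining.
(d) Not entailed — the narrative places the holding before the examining, not after.
(e) Not entailed — Omar melted the snow, not the drawer; the drawer belongs to the examining event.
(f) Not entailed — Noor held the ledger, not the toast; the toast belongs to the slicing event.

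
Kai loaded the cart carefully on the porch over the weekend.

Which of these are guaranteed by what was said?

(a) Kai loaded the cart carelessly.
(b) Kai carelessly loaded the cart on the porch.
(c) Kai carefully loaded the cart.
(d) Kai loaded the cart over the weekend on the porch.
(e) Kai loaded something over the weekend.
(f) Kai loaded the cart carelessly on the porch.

(c), (d), (e)

(a) Not entailed — 'carelessly' adds a manner not in (and inconsistent with) the original.
(b) Not entailed — 'carelessly' adds a manner not in (and inconsistent with) the original.
(c) Entailed — the original entails any weakening of itself; this just drops 'over the weekend', 'on the porch'.
(d) Entailed — the original entails any weakening of itself; this just drops 'carefully'.
(e) Entailed — every conjunct here is already in the original loading event.
(f) Not entailed — 'carelessly' adds a manner not in (and inconsistent with) the original.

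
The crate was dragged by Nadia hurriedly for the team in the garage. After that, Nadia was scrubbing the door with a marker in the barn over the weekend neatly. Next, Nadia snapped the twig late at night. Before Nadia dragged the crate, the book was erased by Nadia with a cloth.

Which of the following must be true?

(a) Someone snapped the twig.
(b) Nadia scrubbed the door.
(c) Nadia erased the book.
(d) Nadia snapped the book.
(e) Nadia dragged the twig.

(a), (b), (c)

(a) Entailed — dropping 'late at night' and generalizing the agent leaves a sub-description the original still satisfies.
(b) Entailed — 'scrub' is an activity; 'was scrubbing' entails that some scrubbing happened, so 'scrubbed' holds.
(c) Entailed — dropping 'with a cloth' leaves a sub-description the original still satisfies.
(d) Not entailed — Nadia snapped the twig, not the book; the book belongs to the erasing event.
(e) Not entailed — Nadia dragged the crate, not the twig; the twig belongs to the snapping event.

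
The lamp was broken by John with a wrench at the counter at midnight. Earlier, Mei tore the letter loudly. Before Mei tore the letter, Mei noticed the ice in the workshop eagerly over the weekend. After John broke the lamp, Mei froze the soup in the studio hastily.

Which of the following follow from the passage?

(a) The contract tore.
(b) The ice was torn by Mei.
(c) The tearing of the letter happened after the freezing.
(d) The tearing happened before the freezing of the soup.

(a) Not entailed — the letter is what tore, not the contract.
(b) Not entailed — Mei tore the letter, not the ice; the ice belongs to the noticing event.
(c) Not entailed — the narrative places the tearing before the freezing, not after.
(d) Entailed — the narrative places the tearing before the freezing.

(d)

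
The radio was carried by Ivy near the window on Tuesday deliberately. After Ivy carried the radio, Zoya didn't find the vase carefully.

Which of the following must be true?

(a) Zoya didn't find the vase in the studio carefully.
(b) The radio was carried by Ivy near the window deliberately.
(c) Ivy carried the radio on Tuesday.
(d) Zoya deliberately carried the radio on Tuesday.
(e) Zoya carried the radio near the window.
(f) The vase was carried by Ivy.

(a) Entailed — under negation, adding a further restriction is entailed: if no such finding event occurred, none occurred in the studio either.
(b) Entailed — dropping 'on Tuesday' leaves a sub-description the original still satisfies.
(c) Entailed — dropping 'near the window', 'deliberately' leaves a sub-description the original still satisfies.
(d) Not entailed — the passage has Ivy carrying the radio, not Zoya.
(e) Not entailed — the passage has Ivy carrying the radio, not Zoya.
(f) Not entailed — Ivy carried the radio, not the vase; the vase belongs to the finding event.

(a), (b), (c)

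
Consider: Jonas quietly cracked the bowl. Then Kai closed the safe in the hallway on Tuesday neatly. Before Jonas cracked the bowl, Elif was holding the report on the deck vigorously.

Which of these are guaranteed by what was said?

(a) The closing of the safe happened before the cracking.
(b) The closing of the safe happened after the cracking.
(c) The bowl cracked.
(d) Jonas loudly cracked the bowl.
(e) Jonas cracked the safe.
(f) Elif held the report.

(a) Not entailed — the narrative places the cracking before the closing, not after.
(b) Entailed — the narrative places the cracking before the closing.
(c) Entailed — 'Jonas cracked the bowl' is causative; it entails the inchoative 'the bowl cracked'.
(d) Not entailed — 'loudly' adds a manner not in (and inconsistent with) the original.
(e) Not entailed — Jonas cracked the bowl, not the safe; the safe belongs to the closing event.
(f) Entailed — 'hold' is an activity; 'was holding' entails that some holding happened, so 'held' holds.

(b), (c), (f)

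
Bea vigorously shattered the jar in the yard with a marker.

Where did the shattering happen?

in the yard

'in the yard' marks the location of the shattering event.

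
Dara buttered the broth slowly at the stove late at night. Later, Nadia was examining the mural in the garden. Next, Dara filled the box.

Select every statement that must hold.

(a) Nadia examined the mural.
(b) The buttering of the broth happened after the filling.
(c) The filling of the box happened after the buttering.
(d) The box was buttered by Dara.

(a), (c)

(a) Entailed — 'examine' is an activity; 'was examining' entails that some examining happened, so 'examined' holds.
(b) Not entailed — the narrative places the buttering before the filling, not after.
(c) Entailed — the narrative places the buttering before the filling.
(d) Not entailed — Dara buttered the broth, not the box; the box belongs to the filling event.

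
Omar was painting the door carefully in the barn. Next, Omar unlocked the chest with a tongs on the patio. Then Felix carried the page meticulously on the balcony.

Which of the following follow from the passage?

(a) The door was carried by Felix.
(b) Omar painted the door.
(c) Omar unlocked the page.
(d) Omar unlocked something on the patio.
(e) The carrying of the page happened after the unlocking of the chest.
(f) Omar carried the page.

(a) Not entailed — Felix carried the page, not the door; the door belongs to the painting event.
(b) Not entailed — 'was painting' is progressive on an accomplishment; it does not entail the completed 'painted'.
(c) Not entailed — Omar unlocked the chest, not the page; the page belongs to the carrying event.
(d) Entailed — dropping 'with a tongs' and generalizing the patient leaves a sub-description the original still satisfies.
(e) Entailed — the narrative places the unlocking before the carrying.
(f) Not entailed — the passage has Felix carrying the page, not Omar.

(d), (e)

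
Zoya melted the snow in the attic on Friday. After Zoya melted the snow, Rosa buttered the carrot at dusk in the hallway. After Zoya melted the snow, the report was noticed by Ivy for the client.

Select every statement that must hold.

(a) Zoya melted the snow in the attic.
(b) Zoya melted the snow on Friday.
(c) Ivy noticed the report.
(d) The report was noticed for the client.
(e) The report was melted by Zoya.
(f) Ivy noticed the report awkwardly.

(a) Entailed — dropping 'on Friday' leaves a sub-description the original still satisfies.
(b) Entailed — the original entails any weakening of itself; this just drops 'in the attic'.
(c) Entailed — the original entails any weakening of itself; this just drops 'for the client'.
(d) Entailed — generalizing the agent leaves a sub-description the original still satisfies.
(e) Not entailed — Zoya melted the snow, not the report; the report belongs to the noticing event.
(f) Not entailed — 'awkwardly' adds information not in the original event.

(a), (b), (c), (d)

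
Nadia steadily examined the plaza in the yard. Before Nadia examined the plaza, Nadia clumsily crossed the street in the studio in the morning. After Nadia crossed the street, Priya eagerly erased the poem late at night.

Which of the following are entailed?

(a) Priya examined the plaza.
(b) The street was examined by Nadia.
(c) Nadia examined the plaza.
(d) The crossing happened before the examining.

(a) Not entailed — the passage has Nadia examining the plaza, not Priya.
(b) Not entailed — Nadia examined the plaza, not the street; the street belongs to the crossing event.
(c) Entailed — dropping 'steadily', 'in the yard' leaves a sub-description the original still satisfies.
(d) Entailed — the narrative places the crossing before the examining.

(c), (d)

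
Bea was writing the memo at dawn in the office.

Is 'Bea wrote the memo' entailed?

no

'was writing' is progressive; for an accomplishment like 'write the memo', it doesn't entail completion.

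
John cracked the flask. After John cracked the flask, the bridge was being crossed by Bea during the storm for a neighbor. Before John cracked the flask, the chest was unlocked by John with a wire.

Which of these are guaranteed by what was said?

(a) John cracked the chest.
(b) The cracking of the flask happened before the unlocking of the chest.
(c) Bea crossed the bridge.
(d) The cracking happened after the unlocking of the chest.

(a) Not entailed — John cracked the flask, not the chest; the chest belongs to the unlocking event.
(b) Not entailed — the narrative places the unlocking before the cracking, not after.
(c) Not entailed — 'was crossing' is progressive on an accomplishment; it does not entail the completed 'crossed'.
(d) Entailed — the narrative places the unlocking before the cracking.

(d)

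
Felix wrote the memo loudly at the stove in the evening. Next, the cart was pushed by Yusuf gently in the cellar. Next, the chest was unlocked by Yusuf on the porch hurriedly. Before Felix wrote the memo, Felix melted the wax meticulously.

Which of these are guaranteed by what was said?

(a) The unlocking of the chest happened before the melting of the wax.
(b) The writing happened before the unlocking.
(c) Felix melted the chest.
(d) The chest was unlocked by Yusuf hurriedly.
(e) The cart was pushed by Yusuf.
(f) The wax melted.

(a) Not entailed — the narrative places the melting before the unlocking, not after.
(b) Entailed — the narrative places the writing before the unlocking.
(c) Not entailed — Felix melted the wax, not the chest; the chest belongs to the unlocking event.
(d) Entailed — this follows by dropping conjuncts from the unlocking event's description.
(e) Entailed — every conjunct here is already in the original pushing event.
(f) Entailed — 'Felix melted the wax' is causative; it entails the inchoative 'the wax melted'.

(b), (d), (e), (f)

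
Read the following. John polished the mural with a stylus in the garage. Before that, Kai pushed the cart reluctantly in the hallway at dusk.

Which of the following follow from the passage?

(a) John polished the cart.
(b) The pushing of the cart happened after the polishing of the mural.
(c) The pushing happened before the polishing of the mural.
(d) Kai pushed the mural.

(c)

(a) Not entailed — John polished the mural, not the cart; the cart belongs to the pushing event.
(b) Not entailed — the narrative places the pushing before the polishing, not after.
(c) Entailed — the narrative places the pushing before the polishing.
(d) Not entailed — Kai pushed the cart, not the mural; the mural belongs to the polishing event.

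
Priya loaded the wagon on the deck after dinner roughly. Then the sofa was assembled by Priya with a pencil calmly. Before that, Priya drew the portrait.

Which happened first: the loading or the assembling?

the loading

The connectives place the loading before the assembling.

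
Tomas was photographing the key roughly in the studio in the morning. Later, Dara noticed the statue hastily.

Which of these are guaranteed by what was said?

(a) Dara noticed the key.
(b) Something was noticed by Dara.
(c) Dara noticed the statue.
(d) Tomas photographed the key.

(b), (c)

(a) Not entailed — Dara noticed the statue, not the key; the key belongs to the photographing event.
(b) Entailed — this follows by dropping conjuncts from the noticing event's description.
(c) Entailed — dropping 'hastily' leaves a sub-description the original still satisfies.
(d) Not entailed — 'was photographing' is progressive on an accomplishment; it does not entail the completed 'photographed'.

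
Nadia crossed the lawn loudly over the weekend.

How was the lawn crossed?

'loudly' marks the manner of the crossing event.

loudly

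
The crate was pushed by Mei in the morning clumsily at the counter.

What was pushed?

the crate

'the crate' marks the patient of the pushing event.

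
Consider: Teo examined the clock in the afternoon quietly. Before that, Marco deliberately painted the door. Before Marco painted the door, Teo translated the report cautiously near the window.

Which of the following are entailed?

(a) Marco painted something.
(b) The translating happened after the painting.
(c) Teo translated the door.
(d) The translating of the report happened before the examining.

(a) Entailed — every conjunct here is already in the original painting event.
(b) Not entailed — the narrative places the translating before the painting, not after.
(c) Not entailed — Teo translated the report, not the door; the door belongs to the painting event.
(d) Entailed — the narrative places the translating before the examining.

(a), (d)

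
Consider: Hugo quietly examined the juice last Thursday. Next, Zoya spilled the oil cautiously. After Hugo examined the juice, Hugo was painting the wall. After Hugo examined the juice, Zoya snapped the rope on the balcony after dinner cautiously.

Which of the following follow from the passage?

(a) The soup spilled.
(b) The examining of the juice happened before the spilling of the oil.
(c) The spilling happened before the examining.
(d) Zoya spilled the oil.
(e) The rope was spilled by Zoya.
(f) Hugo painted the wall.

(a) Not entailed — the oil is what spilled, not the soup.
(b) Entailed — the narrative places the examining before the spilling.
(c) Not entailed — the narrative places the examining before the spilling, not after.
(d) Entailed — the original entails any weakening of itself; this just drops 'cautiously'.
(e) Not entailed — Zoya spilled the oil, not the rope; the rope belongs to the snapping event.
(f) Not entailed — 'was painting' is progressive on an accomplishment; it does not entail the completed 'painted'.

(b), (d)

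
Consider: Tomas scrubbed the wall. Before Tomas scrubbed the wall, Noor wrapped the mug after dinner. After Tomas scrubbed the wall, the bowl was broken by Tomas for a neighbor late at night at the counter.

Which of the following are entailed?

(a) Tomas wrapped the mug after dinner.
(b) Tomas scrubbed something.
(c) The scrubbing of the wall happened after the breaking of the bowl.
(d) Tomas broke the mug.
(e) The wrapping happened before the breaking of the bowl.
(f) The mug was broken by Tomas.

(b), (e)

(a) Not entailed — the passage has Noor wrapping the mug, not Tomas.
(b) Entailed — every conjunct here is already in the original scrubbing event.
(c) Not entailed — the narrative places the scrubbing before the breaking, not after.
(d) Not entailed — Tomas broke the bowl, not the mug; the mug belongs to the wrapping event.
(e) Entailed — the narrative places the wrapping before the breaking.
(f) Not entailed — Tomas broke the bowl, not the mug; the mug belongs to the wrapping event.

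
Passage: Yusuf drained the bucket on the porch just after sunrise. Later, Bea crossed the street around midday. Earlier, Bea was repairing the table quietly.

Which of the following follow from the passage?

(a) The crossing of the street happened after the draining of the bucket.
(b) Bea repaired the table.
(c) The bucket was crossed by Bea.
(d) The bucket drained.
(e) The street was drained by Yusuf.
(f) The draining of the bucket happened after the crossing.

(a) Entailed — the narrative places the draining before the crossing.
(b) Not entailed — 'was repairing' is progressive on an accomplishment; it does not entail the completed 'repaired'.
(c) Not entailed — Bea crossed the street, not the bucket; the bucket belongs to the draining event.
(d) Entailed — 'Yusuf drained the bucket' is causative; it entails the inchoative 'the bucket drained'.
(e) Not entailed — Yusuf drained the bucket, not the street; the street belongs to the crossing event.
(f) Not entailed — the narrative places the draining before the crossing, not after.

(a), (d)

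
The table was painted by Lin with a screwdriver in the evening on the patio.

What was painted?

'the table' marks the patient of the painting event.

the table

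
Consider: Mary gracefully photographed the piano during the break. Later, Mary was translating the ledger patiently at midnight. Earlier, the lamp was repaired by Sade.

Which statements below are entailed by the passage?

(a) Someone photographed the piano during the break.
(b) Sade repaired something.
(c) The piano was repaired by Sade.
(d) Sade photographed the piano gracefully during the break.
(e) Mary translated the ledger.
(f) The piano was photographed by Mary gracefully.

(a), (b), (f)

(a) Entailed — dropping 'gracefully' and generalizing the agent leaves a sub-description the original still satisfies.
(b) Entailed — generalizing the patient leaves a sub-description the original still satisfies.
(c) Not entailed — Sade repaired the lamp, not the piano; the piano belongs to the photographing event.
(d) Not entailed — the passage has Mary photographing the piano, not Sade.
(e) Not entailed — 'was translating' is progressive on an accomplishment; it does not entail the completed 'translated'.
(f) Entailed — the original entails any weakening of itself; this just drops 'during the break'.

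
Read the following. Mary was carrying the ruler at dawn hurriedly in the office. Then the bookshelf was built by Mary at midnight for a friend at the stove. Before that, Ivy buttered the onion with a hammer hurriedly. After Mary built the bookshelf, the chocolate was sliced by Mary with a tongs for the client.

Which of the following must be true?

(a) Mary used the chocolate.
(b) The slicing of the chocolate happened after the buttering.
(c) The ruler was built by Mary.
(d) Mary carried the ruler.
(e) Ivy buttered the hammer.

(b), (d)

(a) Not entailed — the chocolate is the patient, not an instrument — Mary used a tongs.
(b) Entailed — the narrative places the buttering before the slicing.
(c) Not entailed — Mary built the bookshelf, not the ruler; the ruler belongs to the carrying event.
(d) Entailed — 'carry' is an activity; 'was carrying' entails that some carrying happened, so 'carried' holds.
(e) Not entailed — the hammer is the instrument, not what was buttered.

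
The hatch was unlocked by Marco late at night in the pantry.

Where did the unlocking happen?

in the pantry

'in the pantry' marks the location of the unlocking event.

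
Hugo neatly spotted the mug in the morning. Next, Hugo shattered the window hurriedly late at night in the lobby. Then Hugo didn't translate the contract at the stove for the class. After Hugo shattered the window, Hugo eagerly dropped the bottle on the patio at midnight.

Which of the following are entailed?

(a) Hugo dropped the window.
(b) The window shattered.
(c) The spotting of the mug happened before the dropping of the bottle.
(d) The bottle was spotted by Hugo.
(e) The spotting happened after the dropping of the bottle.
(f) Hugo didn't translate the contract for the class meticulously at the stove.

(b), (c), (f)

(a) Not entailed — Hugo dropped the bottle, not the window; the window belongs to the shattering event.
(b) Entailed — 'Hugo shattered the window' is causative; it entails the inchoative 'the window shattered'.
(c) Entailed — the narrative places the spotting before the dropping.
(d) Not entailed — Hugo spotted the mug, not the bottle; the bottle belongs to the dropping event.
(e) Not entailed — the narrative places the spotting before the dropping, not after.
(f) Entailed — under negation, adding a further restriction is entailed: if no such translating event occurred, none occurred meticulously either.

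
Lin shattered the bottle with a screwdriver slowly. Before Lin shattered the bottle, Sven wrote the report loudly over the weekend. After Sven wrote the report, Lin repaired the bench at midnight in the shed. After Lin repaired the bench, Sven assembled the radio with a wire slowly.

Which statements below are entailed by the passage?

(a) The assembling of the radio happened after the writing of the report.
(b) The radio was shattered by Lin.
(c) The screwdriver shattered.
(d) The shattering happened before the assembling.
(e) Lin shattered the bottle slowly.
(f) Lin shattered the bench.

(a) Entailed — the narrative places the writing before the assembling.
(b) Not entailed — Lin shattered the bottle, not the radio; the radio belongs to the assembling event.
(c) Not entailed — the bottle is what shattered, not the screwdriver.
(d) Not entailed — the narrative doesn't order the shattering relative to the assembling.
(e) Entailed — the original entails any weakening of itself; this just drops 'with a screwdriver'.
(f) Not entailed — Lin shattered the bottle, not the bench; the bench belongs to the repairing event.

(a), (e)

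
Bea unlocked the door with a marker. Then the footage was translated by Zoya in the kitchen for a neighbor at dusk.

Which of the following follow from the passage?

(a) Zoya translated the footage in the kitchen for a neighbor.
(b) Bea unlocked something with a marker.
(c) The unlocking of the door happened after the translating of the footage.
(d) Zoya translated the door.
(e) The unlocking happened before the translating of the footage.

(a), (b), (e)

(a) Entailed — every conjunct here is already in the original translating event.
(b) Entailed — the original entails any weakening of itself; this just generalizes the patient.
(c) Not entailed — the narrative places the unlocking before the translating, not after.
(d) Not entailed — Zoya translated the footage, not the door; the door belongs to the unlocking event.
(e) Entailed — the narrative places the unlocking before the translating.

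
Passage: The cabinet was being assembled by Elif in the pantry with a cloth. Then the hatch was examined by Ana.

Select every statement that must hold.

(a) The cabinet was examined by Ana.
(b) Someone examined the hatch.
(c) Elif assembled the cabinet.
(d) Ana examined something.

(b), (d)

(a) Not entailed — Ana examined the hatch, not the cabinet; the cabinet belongs to the assembling event.
(b) Entailed — generalizing the agent leaves a sub-description the original still satisfies.
(c) Not entailed — 'was assembling' is progressive on an accomplishment; it does not entail the completed 'assembled'.
(d) Entailed — every conjunct here is already in the original examining event.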